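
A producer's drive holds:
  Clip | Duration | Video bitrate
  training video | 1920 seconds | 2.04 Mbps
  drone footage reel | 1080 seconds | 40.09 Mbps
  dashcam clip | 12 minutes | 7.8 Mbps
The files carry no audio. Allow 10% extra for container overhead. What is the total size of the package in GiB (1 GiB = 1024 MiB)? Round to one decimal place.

training video: 2.040 Mbps × 1920 s × 1.10 = 4308.5 Mb
drone footage reel: 40.090 Mbps × 1080 s × 1.10 = 47626.9 Mb
dashcam clip: 7.800 Mbps × 720 s × 1.10 = 6177.6 Mb
Total: 58113.0 Mb = 7264.1 MB.
= 6.765 GiB.

6.8 GiB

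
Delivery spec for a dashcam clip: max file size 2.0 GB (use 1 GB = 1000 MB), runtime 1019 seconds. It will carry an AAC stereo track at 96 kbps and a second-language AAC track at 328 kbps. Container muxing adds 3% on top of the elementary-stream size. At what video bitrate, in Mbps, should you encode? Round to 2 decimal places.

Budget: 2.0 GB = 16000.0 Mb.
Stream payload after overhead: 16000.0 / 1.03 = 15534.0 Mb.
Total bitrate budget: 15534.0 Mb / 1019 s = 15.244 Mbps.
Audio total: 96 + 328 = 424 kbps = 0.424 Mbps.
Video: 15.244 − 0.424 = 14.820 Mbps.

14.82 Mbps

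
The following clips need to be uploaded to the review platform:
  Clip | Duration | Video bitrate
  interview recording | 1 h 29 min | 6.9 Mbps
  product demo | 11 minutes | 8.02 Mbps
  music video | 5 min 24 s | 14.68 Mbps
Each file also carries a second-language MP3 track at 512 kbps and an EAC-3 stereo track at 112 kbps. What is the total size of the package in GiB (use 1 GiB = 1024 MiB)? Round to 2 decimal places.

5.92 GiB

Audio total: 512 + 112 = 624 kbps = 0.624 Mbps.
interview recording: 7.524 Mbps × 5340 s = 40178.2 Mb
product demo: 8.644 Mbps × 660 s = 5705.0 Mb
music video: 15.304 Mbps × 324 s = 4958.5 Mb
Total: 50841.7 Mb = 6355.2 MB.
= 5.919 GiB.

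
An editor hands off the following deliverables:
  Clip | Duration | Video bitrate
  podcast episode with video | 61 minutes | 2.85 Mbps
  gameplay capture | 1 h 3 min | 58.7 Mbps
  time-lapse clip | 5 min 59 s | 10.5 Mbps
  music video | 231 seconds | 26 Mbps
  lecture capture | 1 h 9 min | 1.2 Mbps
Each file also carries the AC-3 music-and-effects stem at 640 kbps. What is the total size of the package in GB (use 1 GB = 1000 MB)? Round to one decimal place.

31.9 GB

Audio: 640 kbps = 0.640 Mbps.
podcast episode with video: 3.490 Mbps × 3660 s = 12773.4 Mb
gameplay capture: 59.340 Mbps × 3780 s = 224305.2 Mb
time-lapse clip: 11.140 Mbps × 359 s = 3999.3 Mb
music video: 26.640 Mbps × 231 s = 6153.8 Mb
lecture capture: 1.840 Mbps × 4140 s = 7617.6 Mb
Total: 254849.3 Mb = 31856.2 MB.
= 31.86 GB.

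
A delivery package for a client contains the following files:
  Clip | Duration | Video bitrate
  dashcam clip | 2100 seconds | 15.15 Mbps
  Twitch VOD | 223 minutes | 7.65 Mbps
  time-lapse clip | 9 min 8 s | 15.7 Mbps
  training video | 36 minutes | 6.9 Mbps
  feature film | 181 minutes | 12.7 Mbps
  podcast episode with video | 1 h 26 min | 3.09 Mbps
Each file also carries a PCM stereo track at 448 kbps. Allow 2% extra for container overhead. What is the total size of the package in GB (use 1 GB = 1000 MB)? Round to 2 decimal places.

Audio: 448 kbps = 0.448 Mbps.
dashcam clip: 15.598 Mbps × 2100 s × 1.02 = 33410.9 Mb
Twitch VOD: 8.098 Mbps × 13380 s × 1.02 = 110518.3 Mb
time-lapse clip: 16.148 Mbps × 548 s × 1.02 = 9026.1 Mb
training video: 7.348 Mbps × 2160 s × 1.02 = 16189.1 Mb
feature film: 13.148 Mbps × 10860 s × 1.02 = 145643.0 Mb
podcast episode with video: 3.538 Mbps × 5160 s × 1.02 = 18621.2 Mb
Total: 333408.6 Mb = 41676.1 MB.
= 41.68 GB.

41.68 GB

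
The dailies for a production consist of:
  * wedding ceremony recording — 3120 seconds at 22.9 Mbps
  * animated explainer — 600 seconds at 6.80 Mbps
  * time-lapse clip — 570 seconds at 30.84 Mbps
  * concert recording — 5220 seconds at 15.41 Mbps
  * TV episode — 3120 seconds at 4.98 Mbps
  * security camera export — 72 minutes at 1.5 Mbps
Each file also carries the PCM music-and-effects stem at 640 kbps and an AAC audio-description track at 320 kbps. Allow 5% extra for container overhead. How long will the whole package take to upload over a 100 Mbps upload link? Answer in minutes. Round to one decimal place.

37.1 minutes

Audio total: 640 + 320 = 960 kbps = 0.960 Mbps.
wedding ceremony recording: 23.860 Mbps × 3120 s × 1.05 = 78165.4 Mb
animated explainer: 7.760 Mbps × 600 s × 1.05 = 4888.8 Mb
time-lapse clip: 31.800 Mbps × 570 s × 1.05 = 19032.3 Mb
concert recording: 16.370 Mbps × 5220 s × 1.05 = 89724.0 Mb
TV episode: 5.940 Mbps × 3120 s × 1.05 = 19459.4 Mb
security camera export: 2.460 Mbps × 4320 s × 1.05 = 11158.6 Mb
Total: 222428.4 Mb = 27803.6 MB.
At 100 Mbps: 222428.4 / 100 = 2224 s ≈ 37.1 minutes.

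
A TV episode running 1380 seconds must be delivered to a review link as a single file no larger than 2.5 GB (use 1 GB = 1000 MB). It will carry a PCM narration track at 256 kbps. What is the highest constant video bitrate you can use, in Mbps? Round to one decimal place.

Budget: 2.5 GB = 20000.0 Mb.
Total bitrate budget: 20000.0 Mb / 1380 s = 14.493 Mbps.
Audio: 256 kbps = 0.256 Mbps.
Video: 14.493 − 0.256 = 14.237 Mbps.

14.2 Mbps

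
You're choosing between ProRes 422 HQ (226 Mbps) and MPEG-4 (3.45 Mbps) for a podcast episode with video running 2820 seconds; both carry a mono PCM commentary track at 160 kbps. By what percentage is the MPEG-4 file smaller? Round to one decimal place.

Audio: 160 kbps = 0.160 Mbps.
ProRes 422 HQ: 226.160 Mbps × 2820 s = 637771.2 Mb = 74.246 GiB.
MPEG-4: 3.610 Mbps × 2820 s = 10180.2 Mb = 1.185 GiB.
Reduction: (1 − 1.185/74.246) × 100 = 98.40%.

98.4%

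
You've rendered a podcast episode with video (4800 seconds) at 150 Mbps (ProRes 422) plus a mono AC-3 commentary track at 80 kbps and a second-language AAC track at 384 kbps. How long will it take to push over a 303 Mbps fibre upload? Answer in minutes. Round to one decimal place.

39.7 minutes

Audio total: 80 + 384 = 464 kbps = 0.464 Mbps.
Total bitrate: 150.464 Mbps.
File: 150.464 Mbps × 4800 s = 722227.2 Mb.
At 303 Mbps: 722227.2 / 303 = 2383.6 s ≈ 39.7 minutes.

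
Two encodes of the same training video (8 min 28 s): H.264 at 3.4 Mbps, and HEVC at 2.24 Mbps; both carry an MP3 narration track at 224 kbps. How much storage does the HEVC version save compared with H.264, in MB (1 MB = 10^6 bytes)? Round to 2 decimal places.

8 min 28 s = 508 s
Audio: 224 kbps = 0.224 Mbps.
H.264: 3.624 Mbps × 508 s = 1841.0 Mb = 230.124 MB.
HEVC: 2.464 Mbps × 508 s = 1251.7 Mb = 156.464 MB.
Saving: 230.124 − 156.464 = 73.660 MB.

73.66 MB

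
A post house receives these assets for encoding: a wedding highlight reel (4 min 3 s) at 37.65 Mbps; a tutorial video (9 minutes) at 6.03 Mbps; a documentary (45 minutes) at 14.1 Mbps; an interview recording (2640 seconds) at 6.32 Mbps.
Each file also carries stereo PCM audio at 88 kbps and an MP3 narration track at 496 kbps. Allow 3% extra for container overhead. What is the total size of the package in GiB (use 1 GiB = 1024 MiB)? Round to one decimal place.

Audio total: 88 + 496 = 584 kbps = 0.584 Mbps.
wedding highlight reel: 38.234 Mbps × 243 s × 1.03 = 9569.6 Mb
tutorial video: 6.614 Mbps × 540 s × 1.03 = 3678.7 Mb
documentary: 14.684 Mbps × 2700 s × 1.03 = 40836.2 Mb
interview recording: 6.904 Mbps × 2640 s × 1.03 = 18773.4 Mb
Total: 72857.9 Mb = 9107.2 MB.
= 8.482 GiB.

8.5 GiB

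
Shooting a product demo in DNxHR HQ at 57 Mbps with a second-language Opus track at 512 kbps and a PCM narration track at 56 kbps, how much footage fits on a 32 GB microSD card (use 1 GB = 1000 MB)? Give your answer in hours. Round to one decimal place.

Audio total: 512 + 56 = 568 kbps = 0.568 Mbps.
Total bitrate: 57 + 0.568 = 57.568 Mbps.
Capacity: 32 GB = 256,000 Mb.
Recording time: 256,000 / 57.568 = 4,447 s ≈ 1.24 hours.

1.2 hours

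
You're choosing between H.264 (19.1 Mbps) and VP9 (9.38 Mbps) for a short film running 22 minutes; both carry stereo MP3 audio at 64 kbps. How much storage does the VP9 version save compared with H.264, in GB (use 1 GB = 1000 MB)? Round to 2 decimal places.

1.60 GB

22 min = 1320 s
Audio: 64 kbps = 0.064 Mbps.
H.264: 19.164 Mbps × 1320 s = 25296.5 Mb = 3.162 GB.
VP9: 9.444 Mbps × 1320 s = 12466.1 Mb = 1.558 GB.
Saving: 3.162 − 1.558 = 1.604 GB.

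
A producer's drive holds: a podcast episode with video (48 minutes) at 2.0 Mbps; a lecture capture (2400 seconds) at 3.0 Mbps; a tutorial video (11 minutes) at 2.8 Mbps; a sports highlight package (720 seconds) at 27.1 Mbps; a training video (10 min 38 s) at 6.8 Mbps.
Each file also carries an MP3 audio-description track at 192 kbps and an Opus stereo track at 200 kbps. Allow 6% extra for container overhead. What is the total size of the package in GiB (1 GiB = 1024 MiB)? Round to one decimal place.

5.1 GiB

Audio total: 192 + 200 = 392 kbps = 0.392 Mbps.
podcast episode with video: 2.392 Mbps × 2880 s × 1.06 = 7302.3 Mb
lecture capture: 3.392 Mbps × 2400 s × 1.06 = 8629.2 Mb
tutorial video: 3.192 Mbps × 660 s × 1.06 = 2233.1 Mb
sports highlight package: 27.492 Mbps × 720 s × 1.06 = 20981.9 Mb
training video: 7.192 Mbps × 638 s × 1.06 = 4863.8 Mb
Total: 44010.4 Mb = 5501.3 MB.
= 5.123 GiB.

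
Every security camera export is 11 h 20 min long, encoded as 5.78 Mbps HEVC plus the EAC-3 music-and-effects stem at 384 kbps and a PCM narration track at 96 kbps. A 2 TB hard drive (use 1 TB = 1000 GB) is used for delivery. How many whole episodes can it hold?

11 h 20 min = 680 min = 40800 s
Audio total: 384 + 96 = 480 kbps = 0.480 Mbps.
Total bitrate: 6.260 Mbps.
Per item: 6.260 Mbps × 40800 s = 255,408 Mb = 31,926 MB.
Capacity: 2 TB = 16,000,000 Mb; 62.64 items → 62 complete.

62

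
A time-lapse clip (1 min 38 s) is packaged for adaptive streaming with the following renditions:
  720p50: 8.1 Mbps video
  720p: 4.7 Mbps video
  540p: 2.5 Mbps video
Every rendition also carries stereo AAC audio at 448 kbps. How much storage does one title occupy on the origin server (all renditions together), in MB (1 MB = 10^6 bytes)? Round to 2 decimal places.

1 min 38 s = 98 s
Audio: 448 kbps = 0.448 Mbps.
Sum of rendition bitrates: (8.1+0.448) + (4.7+0.448) + (2.5+0.448) = 16.644 Mbps.
× 98 s = 1,631 Mb = 203.9 MB = 203.9 MB.

203.89 MB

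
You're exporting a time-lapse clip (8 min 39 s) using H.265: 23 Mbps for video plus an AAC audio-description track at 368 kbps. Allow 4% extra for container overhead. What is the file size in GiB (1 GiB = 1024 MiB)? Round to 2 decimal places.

8 min 39 s = 519 s
Audio: 368 kbps = 0.368 Mbps.
Total bitrate: 23 + 0.368 = 23.368 Mbps.
Stream data: 23.368 Mbps × 519 s = 12128.0 Mb.
With 4% container overhead: ×1.04.
12,613 Mb = 1,576,638,960 bytes ÷ 1,073,741,824 = 1.468 GiB.

1.47 GiB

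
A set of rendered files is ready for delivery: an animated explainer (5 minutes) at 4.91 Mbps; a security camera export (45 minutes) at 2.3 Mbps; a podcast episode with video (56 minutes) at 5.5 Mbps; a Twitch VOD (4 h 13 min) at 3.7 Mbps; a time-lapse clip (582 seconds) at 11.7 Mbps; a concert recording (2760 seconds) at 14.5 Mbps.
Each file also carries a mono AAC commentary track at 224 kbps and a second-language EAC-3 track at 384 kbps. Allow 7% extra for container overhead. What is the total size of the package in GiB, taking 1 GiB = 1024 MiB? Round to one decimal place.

18.0 GiB

Audio total: 224 + 384 = 608 kbps = 0.608 Mbps.
animated explainer: 5.518 Mbps × 300 s × 1.07 = 1771.3 Mb
security camera export: 2.908 Mbps × 2700 s × 1.07 = 8401.2 Mb
podcast episode with video: 6.108 Mbps × 3360 s × 1.07 = 21959.5 Mb
Twitch VOD: 4.308 Mbps × 15180 s × 1.07 = 69973.1 Mb
time-lapse clip: 12.308 Mbps × 582 s × 1.07 = 7664.7 Mb
concert recording: 15.108 Mbps × 2760 s × 1.07 = 44616.9 Mb
Total: 154386.7 Mb = 19298.3 MB.
= 17.97 GiB.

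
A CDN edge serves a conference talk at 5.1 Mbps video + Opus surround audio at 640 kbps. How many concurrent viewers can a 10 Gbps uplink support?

1742

Audio: 640 kbps = 0.640 Mbps.
Per-viewer media rate: 5.740 Mbps.
10 Gbps = 10,000 Mbps; 10,000 / 5.740 = 1742.16 → 1742 viewers.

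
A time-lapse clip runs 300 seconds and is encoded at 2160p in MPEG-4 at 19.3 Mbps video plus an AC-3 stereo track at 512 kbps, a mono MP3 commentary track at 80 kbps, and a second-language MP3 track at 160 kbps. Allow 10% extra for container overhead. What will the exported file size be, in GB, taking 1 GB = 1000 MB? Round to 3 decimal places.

Audio total: 512 + 80 + 160 = 752 kbps = 0.752 Mbps.
Total bitrate: 19.3 + 0.752 = 20.052 Mbps.
Stream data: 20.052 Mbps × 300 s = 6015.6 Mb.
With 10% container overhead: ×1.10.
6,617 Mb ÷ 8 = 827.1 MB → 0.8271 GB.

0.827 GB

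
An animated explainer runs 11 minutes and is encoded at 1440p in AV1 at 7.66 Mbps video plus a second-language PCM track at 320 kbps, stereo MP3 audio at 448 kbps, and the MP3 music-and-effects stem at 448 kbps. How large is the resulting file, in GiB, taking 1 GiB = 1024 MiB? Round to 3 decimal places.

11 min = 660 s
Audio total: 320 + 448 + 448 = 1216 kbps = 1.216 Mbps.
Total bitrate: 7.66 + 1.216 = 8.876 Mbps.
Stream data: 8.876 Mbps × 660 s = 5858.2 Mb.
5,858 Mb = 732,270,000 bytes ÷ 1,073,741,824 = 0.682 GiB.

0.682 GiB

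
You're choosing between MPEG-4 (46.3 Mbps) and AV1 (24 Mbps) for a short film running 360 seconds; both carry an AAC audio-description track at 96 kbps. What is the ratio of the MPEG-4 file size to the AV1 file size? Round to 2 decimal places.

Audio: 96 kbps = 0.096 Mbps.
MPEG-4: 46.396 Mbps × 360 s = 16702.6 Mb = 2.088 GB.
AV1: 24.096 Mbps × 360 s = 8674.6 Mb = 1.084 GB.
Ratio: 2.088 / 1.084 = 1.925.

1.93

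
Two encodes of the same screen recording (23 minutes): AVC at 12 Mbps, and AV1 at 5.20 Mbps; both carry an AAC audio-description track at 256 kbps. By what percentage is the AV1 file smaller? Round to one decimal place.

55.5%

23 min = 1380 s
Audio: 256 kbps = 0.256 Mbps.
AVC: 12.256 Mbps × 1380 s = 16913.3 Mb = 2.114 GB.
AV1: 5.456 Mbps × 1380 s = 7529.3 Mb = 0.941 GB.
Reduction: (1 − 0.941/2.114) × 100 = 55.48%.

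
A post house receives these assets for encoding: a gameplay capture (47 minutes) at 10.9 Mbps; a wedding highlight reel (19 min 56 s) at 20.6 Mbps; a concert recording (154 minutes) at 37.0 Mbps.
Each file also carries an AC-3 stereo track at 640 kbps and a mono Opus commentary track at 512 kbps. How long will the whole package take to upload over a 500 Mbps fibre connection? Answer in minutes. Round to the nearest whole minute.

14 minutes

Audio total: 640 + 512 = 1152 kbps = 1.152 Mbps.
gameplay capture: 12.052 Mbps × 2820 s = 33986.6 Mb
wedding highlight reel: 21.752 Mbps × 1196 s = 26015.4 Mb
concert recording: 38.152 Mbps × 9240 s = 352524.5 Mb
Total: 412526.5 Mb = 51565.8 MB.
At 500 Mbps: 412526.5 / 500 = 825 s ≈ 13.8 minutes.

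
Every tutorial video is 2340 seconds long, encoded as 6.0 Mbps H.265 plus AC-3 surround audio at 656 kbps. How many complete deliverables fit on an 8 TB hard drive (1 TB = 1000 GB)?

Audio: 656 kbps = 0.656 Mbps.
Total bitrate: 6.656 Mbps.
Per item: 6.656 Mbps × 2340 s = 15,575 Mb = 1,947 MB.
Capacity: 8 TB = 64,000,000 Mb; 4109.14 items → 4109 complete.

4109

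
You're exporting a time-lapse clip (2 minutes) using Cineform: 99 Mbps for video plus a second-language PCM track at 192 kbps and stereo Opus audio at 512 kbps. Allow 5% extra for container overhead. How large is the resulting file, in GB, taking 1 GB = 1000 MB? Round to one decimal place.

1.6 GB

2 min = 120 s
Audio total: 192 + 512 = 704 kbps = 0.704 Mbps.
Total bitrate: 99 + 0.704 = 99.704 Mbps.
Stream data: 99.704 Mbps × 120 s = 11964.5 Mb.
With 5% container overhead: ×1.05.
12,563 Mb ÷ 8 = 1,570 MB → 1.570 GB.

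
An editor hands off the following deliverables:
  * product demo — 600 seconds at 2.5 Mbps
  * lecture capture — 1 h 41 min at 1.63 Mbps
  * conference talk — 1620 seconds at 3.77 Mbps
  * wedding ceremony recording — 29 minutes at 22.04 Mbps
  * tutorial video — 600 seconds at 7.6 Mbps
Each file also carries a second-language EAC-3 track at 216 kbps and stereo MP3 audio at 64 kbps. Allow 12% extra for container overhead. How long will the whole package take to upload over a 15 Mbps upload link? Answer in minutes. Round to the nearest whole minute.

79 minutes

Audio total: 216 + 64 = 280 kbps = 0.280 Mbps.
product demo: 2.780 Mbps × 600 s × 1.12 = 1868.2 Mb
lecture capture: 1.910 Mbps × 6060 s × 1.12 = 12963.6 Mb
conference talk: 4.050 Mbps × 1620 s × 1.12 = 7348.3 Mb
wedding ceremony recording: 22.320 Mbps × 1740 s × 1.12 = 43497.2 Mb
tutorial video: 7.880 Mbps × 600 s × 1.12 = 5295.4 Mb
Total: 70972.6 Mb = 8871.6 MB.
At 15 Mbps: 70972.6 / 15 = 4732 s ≈ 78.9 minutes.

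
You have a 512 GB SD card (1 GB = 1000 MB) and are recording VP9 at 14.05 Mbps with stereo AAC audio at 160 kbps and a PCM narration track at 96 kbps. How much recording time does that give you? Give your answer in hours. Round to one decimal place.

79.5 hours

Audio total: 160 + 96 = 256 kbps = 0.256 Mbps.
Total bitrate: 14.05 + 0.256 = 14.306 Mbps.
Capacity: 512 GB = 4,096,000 Mb.
Recording time: 4,096,000 / 14.306 = 286,313 s ≈ 79.5 hours.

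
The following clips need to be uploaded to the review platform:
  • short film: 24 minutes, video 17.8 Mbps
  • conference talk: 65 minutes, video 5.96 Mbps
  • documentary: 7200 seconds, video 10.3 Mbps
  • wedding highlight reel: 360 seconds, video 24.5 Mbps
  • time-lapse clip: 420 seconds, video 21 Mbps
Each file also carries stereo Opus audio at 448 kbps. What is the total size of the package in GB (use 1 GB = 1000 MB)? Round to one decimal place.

18.3 GB

Audio: 448 kbps = 0.448 Mbps.
short film: 18.248 Mbps × 1440 s = 26277.1 Mb
conference talk: 6.408 Mbps × 3900 s = 24991.2 Mb
documentary: 10.748 Mbps × 7200 s = 77385.6 Mb
wedding highlight reel: 24.948 Mbps × 360 s = 8981.3 Mb
time-lapse clip: 21.448 Mbps × 420 s = 9008.2 Mb
Total: 146643.4 Mb = 18330.4 MB.
= 18.33 GB.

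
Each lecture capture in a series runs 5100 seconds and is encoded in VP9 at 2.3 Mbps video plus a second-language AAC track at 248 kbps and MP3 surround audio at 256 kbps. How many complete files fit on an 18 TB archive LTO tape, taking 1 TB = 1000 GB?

Audio total: 248 + 256 = 504 kbps = 0.504 Mbps.
Total bitrate: 2.804 Mbps.
Per item: 2.804 Mbps × 5100 s = 14,300 Mb = 1,788 MB.
Capacity: 18 TB = 144,000,000 Mb; 10069.65 items → 10069 complete.

10069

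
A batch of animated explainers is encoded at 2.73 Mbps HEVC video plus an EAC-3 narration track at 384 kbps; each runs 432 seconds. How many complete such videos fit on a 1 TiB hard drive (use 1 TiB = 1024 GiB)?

Audio: 384 kbps = 0.384 Mbps.
Total bitrate: 3.114 Mbps.
Per item: 3.114 Mbps × 432 s = 1,345 Mb = 168.2 MB.
Capacity: 1 TiB = 8,796,093 Mb; 6538.64 items → 6538 complete.

6538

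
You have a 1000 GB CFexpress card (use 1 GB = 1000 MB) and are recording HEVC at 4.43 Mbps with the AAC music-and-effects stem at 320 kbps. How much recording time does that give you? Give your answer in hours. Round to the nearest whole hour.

Audio: 320 kbps = 0.320 Mbps.
Total bitrate: 4.43 + 0.320 = 4.750 Mbps.
Capacity: 1000 GB = 8,000,000 Mb.
Recording time: 8,000,000 / 4.750 = 1,684,211 s ≈ 468 hours.

468 hours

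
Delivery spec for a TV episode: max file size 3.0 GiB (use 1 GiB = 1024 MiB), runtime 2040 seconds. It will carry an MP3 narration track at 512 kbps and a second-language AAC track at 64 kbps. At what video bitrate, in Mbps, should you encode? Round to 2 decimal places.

Budget: 3.0 GiB = 25769.8 Mb.
Total bitrate budget: 25769.8 Mb / 2040 s = 12.632 Mbps.
Audio total: 512 + 64 = 576 kbps = 0.576 Mbps.
Video: 12.632 − 0.576 = 12.056 Mbps.

12.06 Mbps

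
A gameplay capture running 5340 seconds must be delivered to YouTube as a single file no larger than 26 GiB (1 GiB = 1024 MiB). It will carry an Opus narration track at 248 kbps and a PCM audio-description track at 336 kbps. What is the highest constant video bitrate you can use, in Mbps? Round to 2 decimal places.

41.24 Mbps

Budget: 26 GiB = 223338.3 Mb.
Total bitrate budget: 223338.3 Mb / 5340 s = 41.824 Mbps.
Audio total: 248 + 336 = 584 kbps = 0.584 Mbps.
Video: 41.824 − 0.584 = 41.240 Mbps.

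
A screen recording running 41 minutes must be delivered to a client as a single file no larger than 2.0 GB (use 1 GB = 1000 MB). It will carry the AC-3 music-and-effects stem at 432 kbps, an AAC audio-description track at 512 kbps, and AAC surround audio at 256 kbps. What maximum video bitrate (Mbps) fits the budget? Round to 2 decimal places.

Budget: 2.0 GB = 16000.0 Mb.
41 min = 2460 s
Total bitrate budget: 16000.0 Mb / 2460 s = 6.504 Mbps.
Audio total: 432 + 512 + 256 = 1200 kbps = 1.200 Mbps.
Video: 6.504 − 1.200 = 5.304 Mbps.

5.30 Mbps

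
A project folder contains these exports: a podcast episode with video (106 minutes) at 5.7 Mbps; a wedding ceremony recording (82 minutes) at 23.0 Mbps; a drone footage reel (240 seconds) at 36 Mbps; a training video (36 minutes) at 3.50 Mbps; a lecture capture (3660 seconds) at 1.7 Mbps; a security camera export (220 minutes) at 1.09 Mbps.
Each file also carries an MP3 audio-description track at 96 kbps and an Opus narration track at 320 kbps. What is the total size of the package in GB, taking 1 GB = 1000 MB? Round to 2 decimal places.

24.87 GB

Audio total: 96 + 320 = 416 kbps = 0.416 Mbps.
podcast episode with video: 6.116 Mbps × 6360 s = 38897.8 Mb
wedding ceremony recording: 23.416 Mbps × 4920 s = 115206.7 Mb
drone footage reel: 36.416 Mbps × 240 s = 8739.8 Mb
training video: 3.916 Mbps × 2160 s = 8458.6 Mb
lecture capture: 2.116 Mbps × 3660 s = 7744.6 Mb
security camera export: 1.506 Mbps × 13200 s = 19879.2 Mb
Total: 198926.6 Mb = 24865.8 MB.
= 24.87 GB.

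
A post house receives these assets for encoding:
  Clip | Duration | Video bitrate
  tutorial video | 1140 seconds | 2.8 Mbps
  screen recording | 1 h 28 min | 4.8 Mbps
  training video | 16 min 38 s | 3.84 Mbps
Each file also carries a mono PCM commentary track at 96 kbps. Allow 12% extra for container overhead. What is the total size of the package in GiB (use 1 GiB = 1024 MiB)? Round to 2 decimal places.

Audio: 96 kbps = 0.096 Mbps.
tutorial video: 2.896 Mbps × 1140 s × 1.12 = 3697.6 Mb
screen recording: 4.896 Mbps × 5280 s × 1.12 = 28953.0 Mb
training video: 3.936 Mbps × 998 s × 1.12 = 4399.5 Mb
Total: 37050.1 Mb = 4631.3 MB.
= 4.313 GiB.

4.31 GiB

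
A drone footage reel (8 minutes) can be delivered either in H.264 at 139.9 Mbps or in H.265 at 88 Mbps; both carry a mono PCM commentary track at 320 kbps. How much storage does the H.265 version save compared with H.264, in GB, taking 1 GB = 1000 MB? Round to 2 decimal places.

8 min = 480 s
Audio: 320 kbps = 0.320 Mbps.
H.264: 140.220 Mbps × 480 s = 67305.6 Mb = 8.413 GB.
H.265: 88.320 Mbps × 480 s = 42393.6 Mb = 5.299 GB.
Saving: 8.413 − 5.299 = 3.114 GB.

3.11 GB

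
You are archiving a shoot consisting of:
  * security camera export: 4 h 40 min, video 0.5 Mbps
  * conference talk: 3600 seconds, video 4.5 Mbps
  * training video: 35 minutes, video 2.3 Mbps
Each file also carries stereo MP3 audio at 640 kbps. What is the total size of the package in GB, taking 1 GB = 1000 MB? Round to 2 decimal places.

5.48 GB

Audio: 640 kbps = 0.640 Mbps.
security camera export: 1.140 Mbps × 16800 s = 19152.0 Mb
conference talk: 5.140 Mbps × 3600 s = 18504.0 Mb
training video: 2.940 Mbps × 2100 s = 6174.0 Mb
Total: 43830.0 Mb = 5478.8 MB.
= 5.479 GB.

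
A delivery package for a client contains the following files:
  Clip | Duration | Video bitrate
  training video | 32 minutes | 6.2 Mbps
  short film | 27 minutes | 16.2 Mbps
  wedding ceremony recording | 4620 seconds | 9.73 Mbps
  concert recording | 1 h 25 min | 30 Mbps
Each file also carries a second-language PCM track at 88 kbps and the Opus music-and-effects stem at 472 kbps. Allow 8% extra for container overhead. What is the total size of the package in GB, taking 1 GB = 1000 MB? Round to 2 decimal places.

Audio total: 88 + 472 = 560 kbps = 0.560 Mbps.
training video: 6.760 Mbps × 1920 s × 1.08 = 14017.5 Mb
short film: 16.760 Mbps × 1620 s × 1.08 = 29323.3 Mb
wedding ceremony recording: 10.290 Mbps × 4620 s × 1.08 = 51343.0 Mb
concert recording: 30.560 Mbps × 5100 s × 1.08 = 168324.5 Mb
Total: 263008.3 Mb = 32876.0 MB.
= 32.88 GB.

32.88 GB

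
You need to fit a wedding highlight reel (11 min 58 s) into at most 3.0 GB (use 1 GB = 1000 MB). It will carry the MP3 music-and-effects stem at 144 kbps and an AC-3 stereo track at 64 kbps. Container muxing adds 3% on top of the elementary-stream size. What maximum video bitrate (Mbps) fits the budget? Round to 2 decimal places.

Budget: 3.0 GB = 24000.0 Mb.
Stream payload after overhead: 24000.0 / 1.03 = 23301.0 Mb.
11 min 58 s = 718 s
Total bitrate budget: 23301.0 Mb / 718 s = 32.453 Mbps.
Audio total: 144 + 64 = 208 kbps = 0.208 Mbps.
Video: 32.453 − 0.208 = 32.245 Mbps.

32.24 Mbps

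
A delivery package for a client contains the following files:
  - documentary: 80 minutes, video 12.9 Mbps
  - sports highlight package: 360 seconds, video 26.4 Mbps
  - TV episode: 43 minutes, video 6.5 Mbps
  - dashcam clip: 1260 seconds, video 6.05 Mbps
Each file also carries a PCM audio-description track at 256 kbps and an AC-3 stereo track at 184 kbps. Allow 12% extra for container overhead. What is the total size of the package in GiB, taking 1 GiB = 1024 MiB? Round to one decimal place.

Audio total: 256 + 184 = 440 kbps = 0.440 Mbps.
documentary: 13.340 Mbps × 4800 s × 1.12 = 71715.8 Mb
sports highlight package: 26.840 Mbps × 360 s × 1.12 = 10821.9 Mb
TV episode: 6.940 Mbps × 2580 s × 1.12 = 20053.8 Mb
dashcam clip: 6.490 Mbps × 1260 s × 1.12 = 9158.7 Mb
Total: 111750.2 Mb = 13968.8 MB.
= 13.01 GiB.

13.0 GiB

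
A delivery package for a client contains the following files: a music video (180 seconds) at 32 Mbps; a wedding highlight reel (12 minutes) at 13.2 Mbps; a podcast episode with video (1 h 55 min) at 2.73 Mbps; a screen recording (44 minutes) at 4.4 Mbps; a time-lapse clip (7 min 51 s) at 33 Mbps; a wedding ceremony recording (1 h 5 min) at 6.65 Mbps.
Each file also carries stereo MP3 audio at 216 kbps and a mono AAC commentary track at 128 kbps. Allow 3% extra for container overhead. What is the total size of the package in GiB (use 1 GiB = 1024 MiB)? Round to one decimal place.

11.1 GiB

Audio total: 216 + 128 = 344 kbps = 0.344 Mbps.
music video: 32.344 Mbps × 180 s × 1.03 = 5996.6 Mb
wedding highlight reel: 13.544 Mbps × 720 s × 1.03 = 10044.2 Mb
podcast episode with video: 3.074 Mbps × 6900 s × 1.03 = 21846.9 Mb
screen recording: 4.744 Mbps × 2640 s × 1.03 = 12899.9 Mb
time-lapse clip: 33.344 Mbps × 471 s × 1.03 = 16176.2 Mb
wedding ceremony recording: 6.994 Mbps × 3900 s × 1.03 = 28094.9 Mb
Total: 95058.7 Mb = 11882.3 MB.
= 11.07 GiB.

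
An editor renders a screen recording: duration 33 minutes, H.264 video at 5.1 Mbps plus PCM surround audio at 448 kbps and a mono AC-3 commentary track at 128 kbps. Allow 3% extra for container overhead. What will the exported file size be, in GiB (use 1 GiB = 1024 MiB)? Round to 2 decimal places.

33 min = 1980 s
Audio total: 448 + 128 = 576 kbps = 0.576 Mbps.
Total bitrate: 5.1 + 0.576 = 5.676 Mbps.
Stream data: 5.676 Mbps × 1980 s = 11238.5 Mb.
With 3% container overhead: ×1.03.
11,576 Mb = 1,446,954,300 bytes ÷ 1,073,741,824 = 1.348 GiB.

1.35 GiB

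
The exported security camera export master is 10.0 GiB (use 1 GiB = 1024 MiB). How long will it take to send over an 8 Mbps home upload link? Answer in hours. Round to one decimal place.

3.0 hours

File: 10.0 GiB = 85899.3 Mb.
At 8 Mbps: 85899.3 / 8 = 10737.4 s ≈ 2.98 hours.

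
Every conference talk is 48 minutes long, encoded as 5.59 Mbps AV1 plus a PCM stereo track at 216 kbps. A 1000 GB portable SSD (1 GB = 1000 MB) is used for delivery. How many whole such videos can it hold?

478

48 min = 2880 s
Audio: 216 kbps = 0.216 Mbps.
Total bitrate: 5.806 Mbps.
Per item: 5.806 Mbps × 2880 s = 16,721 Mb = 2,090 MB.
Capacity: 1000 GB = 8,000,000 Mb; 478.43 items → 478 complete.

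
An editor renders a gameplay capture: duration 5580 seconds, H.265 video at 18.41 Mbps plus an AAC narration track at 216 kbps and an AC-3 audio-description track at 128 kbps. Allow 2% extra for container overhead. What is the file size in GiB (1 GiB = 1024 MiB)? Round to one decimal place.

12.4 GiB

Audio total: 216 + 128 = 344 kbps = 0.344 Mbps.
Total bitrate: 18.41 + 0.344 = 18.754 Mbps.
Stream data: 18.754 Mbps × 5580 s = 104647.3 Mb.
With 2% container overhead: ×1.02.
106,740 Mb = 13,342,533,300 bytes ÷ 1,073,741,824 = 12.43 GiB.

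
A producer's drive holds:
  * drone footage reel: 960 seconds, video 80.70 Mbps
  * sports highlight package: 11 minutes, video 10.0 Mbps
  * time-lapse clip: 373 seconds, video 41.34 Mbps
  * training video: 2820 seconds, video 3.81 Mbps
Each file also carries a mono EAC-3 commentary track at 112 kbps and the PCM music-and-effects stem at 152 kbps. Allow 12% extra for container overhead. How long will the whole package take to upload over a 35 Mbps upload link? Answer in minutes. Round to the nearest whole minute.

Audio total: 112 + 152 = 264 kbps = 0.264 Mbps.
drone footage reel: 80.964 Mbps × 960 s × 1.12 = 87052.5 Mb
sports highlight package: 10.264 Mbps × 660 s × 1.12 = 7587.1 Mb
time-lapse clip: 41.604 Mbps × 373 s × 1.12 = 17380.5 Mb
training video: 4.074 Mbps × 2820 s × 1.12 = 12867.3 Mb
Total: 124887.5 Mb = 15610.9 MB.
At 35 Mbps: 124887.5 / 35 = 3568 s ≈ 59.5 minutes.

59 minutes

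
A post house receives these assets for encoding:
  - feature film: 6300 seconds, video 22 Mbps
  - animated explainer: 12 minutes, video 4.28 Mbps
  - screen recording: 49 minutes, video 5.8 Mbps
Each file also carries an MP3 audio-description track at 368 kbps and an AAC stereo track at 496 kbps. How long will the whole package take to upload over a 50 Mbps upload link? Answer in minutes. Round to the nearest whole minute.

56 minutes

Audio total: 368 + 496 = 864 kbps = 0.864 Mbps.
feature film: 22.864 Mbps × 6300 s = 144043.2 Mb
animated explainer: 5.144 Mbps × 720 s = 3703.7 Mb
screen recording: 6.664 Mbps × 2940 s = 19592.2 Mb
Total: 167339.0 Mb = 20917.4 MB.
At 50 Mbps: 167339.0 / 50 = 3347 s ≈ 55.8 minutes.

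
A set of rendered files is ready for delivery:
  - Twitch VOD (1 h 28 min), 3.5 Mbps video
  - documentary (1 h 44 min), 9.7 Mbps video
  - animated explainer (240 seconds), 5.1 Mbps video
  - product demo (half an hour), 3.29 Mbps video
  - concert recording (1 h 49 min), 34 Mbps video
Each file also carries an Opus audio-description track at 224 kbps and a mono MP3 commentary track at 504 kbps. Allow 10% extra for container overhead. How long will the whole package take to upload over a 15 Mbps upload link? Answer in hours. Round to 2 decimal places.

6.58 hours

Audio total: 224 + 504 = 728 kbps = 0.728 Mbps.
Twitch VOD: 4.228 Mbps × 5280 s × 1.10 = 24556.2 Mb
documentary: 10.428 Mbps × 6240 s × 1.10 = 71577.8 Mb
animated explainer: 5.828 Mbps × 240 s × 1.10 = 1538.6 Mb
product demo: 4.018 Mbps × 1800 s × 1.10 = 7955.6 Mb
concert recording: 34.728 Mbps × 6540 s × 1.10 = 249833.2 Mb
Total: 355461.5 Mb = 44432.7 MB.
At 15 Mbps: 355461.5 / 15 = 23697 s ≈ 6.58 hours.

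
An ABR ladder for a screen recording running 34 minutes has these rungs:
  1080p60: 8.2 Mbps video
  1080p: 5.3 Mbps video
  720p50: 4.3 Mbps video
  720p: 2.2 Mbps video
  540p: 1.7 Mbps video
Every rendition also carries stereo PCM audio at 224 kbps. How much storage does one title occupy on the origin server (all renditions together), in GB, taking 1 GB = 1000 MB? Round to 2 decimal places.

34 min = 2040 s
Audio: 224 kbps = 0.224 Mbps.
Sum of rendition bitrates: (8.2+0.224) + (5.3+0.224) + (4.3+0.224) + (2.2+0.224) + (1.7+0.224) = 22.820 Mbps.
× 2040 s = 46,553 Mb = 5,819 MB = 5.819 GB.

5.82 GB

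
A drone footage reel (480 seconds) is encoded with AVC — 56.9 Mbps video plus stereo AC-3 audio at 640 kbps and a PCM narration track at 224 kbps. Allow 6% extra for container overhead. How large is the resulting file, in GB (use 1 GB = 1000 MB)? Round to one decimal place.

Audio total: 640 + 224 = 864 kbps = 0.864 Mbps.
Total bitrate: 56.9 + 0.864 = 57.764 Mbps.
Stream data: 57.764 Mbps × 480 s = 27726.7 Mb.
With 6% container overhead: ×1.06.
29,390 Mb ÷ 8 = 3,674 MB → 3.674 GB.

3.7 GB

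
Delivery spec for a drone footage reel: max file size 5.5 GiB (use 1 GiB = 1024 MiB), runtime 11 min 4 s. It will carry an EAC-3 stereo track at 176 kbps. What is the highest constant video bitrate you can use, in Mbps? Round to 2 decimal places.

70.98 Mbps

Budget: 5.5 GiB = 47244.6 Mb.
11 min 4 s = 664 s
Total bitrate budget: 47244.6 Mb / 664 s = 71.152 Mbps.
Audio: 176 kbps = 0.176 Mbps.
Video: 71.152 − 0.176 = 70.976 Mbps.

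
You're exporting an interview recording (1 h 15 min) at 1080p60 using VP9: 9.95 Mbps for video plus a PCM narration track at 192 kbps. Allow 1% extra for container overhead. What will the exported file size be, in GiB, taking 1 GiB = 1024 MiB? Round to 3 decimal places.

5.366 GiB

1 h 15 min = 75 min = 4500 s
Audio: 192 kbps = 0.192 Mbps.
Total bitrate: 9.95 + 0.192 = 10.142 Mbps.
Stream data: 10.142 Mbps × 4500 s = 45639.0 Mb.
With 1% container overhead: ×1.01.
46,095 Mb = 5,761,923,750 bytes ÷ 1,073,741,824 = 5.366 GiB.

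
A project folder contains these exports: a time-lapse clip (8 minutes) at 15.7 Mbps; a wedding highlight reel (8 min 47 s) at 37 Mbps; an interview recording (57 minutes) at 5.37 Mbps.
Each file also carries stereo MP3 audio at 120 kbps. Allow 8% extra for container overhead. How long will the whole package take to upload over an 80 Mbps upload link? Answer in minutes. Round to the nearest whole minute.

10 minutes

Audio: 120 kbps = 0.120 Mbps.
time-lapse clip: 15.820 Mbps × 480 s × 1.08 = 8201.1 Mb
wedding highlight reel: 37.120 Mbps × 527 s × 1.08 = 21127.2 Mb
interview recording: 5.490 Mbps × 3420 s × 1.08 = 20277.9 Mb
Total: 49606.2 Mb = 6200.8 MB.
At 80 Mbps: 49606.2 / 80 = 620 s ≈ 10.3 minutes.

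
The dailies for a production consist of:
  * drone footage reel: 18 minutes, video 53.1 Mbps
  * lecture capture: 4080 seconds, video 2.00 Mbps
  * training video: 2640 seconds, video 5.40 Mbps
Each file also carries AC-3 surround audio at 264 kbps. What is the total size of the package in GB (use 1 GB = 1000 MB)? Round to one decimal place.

10.2 GB

Audio: 264 kbps = 0.264 Mbps.
drone footage reel: 53.364 Mbps × 1080 s = 57633.1 Mb
lecture capture: 2.264 Mbps × 4080 s = 9237.1 Mb
training video: 5.664 Mbps × 2640 s = 14953.0 Mb
Total: 81823.2 Mb = 10227.9 MB.
= 10.23 GB.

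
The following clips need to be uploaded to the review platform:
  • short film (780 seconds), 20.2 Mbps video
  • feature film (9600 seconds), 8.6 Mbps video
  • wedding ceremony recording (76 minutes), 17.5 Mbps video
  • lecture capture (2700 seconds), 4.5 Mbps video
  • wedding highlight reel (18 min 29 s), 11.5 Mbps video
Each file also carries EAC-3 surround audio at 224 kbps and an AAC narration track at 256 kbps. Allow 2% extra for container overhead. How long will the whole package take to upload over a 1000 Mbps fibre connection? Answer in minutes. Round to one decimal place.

Audio total: 224 + 256 = 480 kbps = 0.480 Mbps.
short film: 20.680 Mbps × 780 s × 1.02 = 16453.0 Mb
feature film: 9.080 Mbps × 9600 s × 1.02 = 88911.4 Mb
wedding ceremony recording: 17.980 Mbps × 4560 s × 1.02 = 83628.6 Mb
lecture capture: 4.980 Mbps × 2700 s × 1.02 = 13714.9 Mb
wedding highlight reel: 11.980 Mbps × 1109 s × 1.02 = 13551.5 Mb
Total: 216259.4 Mb = 27032.4 MB.
At 1000 Mbps: 216259.4 / 1000 = 216 s ≈ 3.6 minutes.

3.6 minutes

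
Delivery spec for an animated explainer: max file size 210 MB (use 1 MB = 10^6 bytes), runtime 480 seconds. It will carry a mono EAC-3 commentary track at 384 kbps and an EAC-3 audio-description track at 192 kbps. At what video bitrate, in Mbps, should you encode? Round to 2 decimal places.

2.92 Mbps

Budget: 210 MB = 1680.0 Mb.
Total bitrate budget: 1680.0 Mb / 480 s = 3.500 Mbps.
Audio total: 384 + 192 = 576 kbps = 0.576 Mbps.
Video: 3.500 − 0.576 = 2.924 Mbps.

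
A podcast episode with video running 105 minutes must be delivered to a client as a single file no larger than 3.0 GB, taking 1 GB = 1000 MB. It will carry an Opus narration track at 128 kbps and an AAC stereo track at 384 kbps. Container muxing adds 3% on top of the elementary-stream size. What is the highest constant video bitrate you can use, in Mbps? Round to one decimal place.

3.2 Mbps

Budget: 3.0 GB = 24000.0 Mb.
Stream payload after overhead: 24000.0 / 1.03 = 23301.0 Mb.
105 min = 6300 s
Total bitrate budget: 23301.0 Mb / 6300 s = 3.699 Mbps.
Audio total: 128 + 384 = 512 kbps = 0.512 Mbps.
Video: 3.699 − 0.512 = 3.187 Mbps.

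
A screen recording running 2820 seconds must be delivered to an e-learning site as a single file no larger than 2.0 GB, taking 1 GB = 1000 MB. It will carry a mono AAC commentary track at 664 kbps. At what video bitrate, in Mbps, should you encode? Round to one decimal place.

Budget: 2.0 GB = 16000.0 Mb.
Total bitrate budget: 16000.0 Mb / 2820 s = 5.674 Mbps.
Audio: 664 kbps = 0.664 Mbps.
Video: 5.674 − 0.664 = 5.010 Mbps.

5.0 Mbps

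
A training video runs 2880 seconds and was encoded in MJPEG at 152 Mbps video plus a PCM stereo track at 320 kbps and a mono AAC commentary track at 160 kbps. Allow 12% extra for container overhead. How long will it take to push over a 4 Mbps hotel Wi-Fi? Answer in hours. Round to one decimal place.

Audio total: 320 + 160 = 480 kbps = 0.480 Mbps.
Total bitrate: 152.480 Mbps.
File: 152.480 Mbps × 2880 s = 439142.4 Mb.
With 12% container overhead: ×1.12. → 491839.5 Mb.
At 4 Mbps: 491839.5 / 4 = 122959.9 s ≈ 34.2 hours.

34.2 hours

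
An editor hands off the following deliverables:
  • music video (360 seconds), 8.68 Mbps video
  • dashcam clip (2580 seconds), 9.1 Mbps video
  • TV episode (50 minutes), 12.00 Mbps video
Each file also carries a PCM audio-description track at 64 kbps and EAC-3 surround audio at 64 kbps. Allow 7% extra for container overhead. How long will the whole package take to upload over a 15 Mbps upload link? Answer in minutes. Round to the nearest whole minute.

75 minutes

Audio total: 64 + 64 = 128 kbps = 0.128 Mbps.
music video: 8.808 Mbps × 360 s × 1.07 = 3392.8 Mb
dashcam clip: 9.228 Mbps × 2580 s × 1.07 = 25474.8 Mb
TV episode: 12.128 Mbps × 3000 s × 1.07 = 38930.9 Mb
Total: 67798.5 Mb = 8474.8 MB.
At 15 Mbps: 67798.5 / 15 = 4520 s ≈ 75.3 minutes.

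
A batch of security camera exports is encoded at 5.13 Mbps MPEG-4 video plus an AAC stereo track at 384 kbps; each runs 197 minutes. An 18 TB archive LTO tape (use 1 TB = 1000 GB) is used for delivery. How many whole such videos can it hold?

197 min = 11820 s
Audio: 384 kbps = 0.384 Mbps.
Total bitrate: 5.514 Mbps.
Per item: 5.514 Mbps × 11820 s = 65,175 Mb = 8,147 MB.
Capacity: 18 TB = 144,000,000 Mb; 2209.42 items → 2209 complete.

2209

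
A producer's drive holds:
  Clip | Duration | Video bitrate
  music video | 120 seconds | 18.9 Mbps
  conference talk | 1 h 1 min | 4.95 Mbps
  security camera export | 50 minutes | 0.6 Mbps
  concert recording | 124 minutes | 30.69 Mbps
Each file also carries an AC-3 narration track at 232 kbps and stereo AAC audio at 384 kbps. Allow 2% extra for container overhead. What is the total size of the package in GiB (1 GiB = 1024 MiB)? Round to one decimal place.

30.8 GiB

Audio total: 232 + 384 = 616 kbps = 0.616 Mbps.
music video: 19.516 Mbps × 120 s × 1.02 = 2388.8 Mb
conference talk: 5.566 Mbps × 3660 s × 1.02 = 20779.0 Mb
security camera export: 1.216 Mbps × 3000 s × 1.02 = 3721.0 Mb
concert recording: 31.306 Mbps × 7440 s × 1.02 = 237575.0 Mb
Total: 264463.7 Mb = 33058.0 MB.
= 30.79 GiB.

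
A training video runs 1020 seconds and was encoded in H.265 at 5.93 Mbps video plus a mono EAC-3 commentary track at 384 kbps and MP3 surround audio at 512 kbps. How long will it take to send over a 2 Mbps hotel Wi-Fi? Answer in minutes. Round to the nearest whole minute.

58 minutes

Audio total: 384 + 512 = 896 kbps = 0.896 Mbps.
Total bitrate: 6.826 Mbps.
File: 6.826 Mbps × 1020 s = 6962.5 Mb.
At 2 Mbps: 6962.5 / 2 = 3481.3 s ≈ 58 minutes.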